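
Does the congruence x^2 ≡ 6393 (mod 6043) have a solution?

Reduce the numerator: 6393 ≡ 350 (mod 6043), so (6393|6043) = (350|6043).
Factor out 2: 350 = 2·175. Since 6043 ≡ 3 (mod 8), (2|6043) = -1. Now have -(175|6043).
Both 175 ≡ 3 and 6043 ≡ 3 (mod 4), so reciprocity gives (175|6043) = -(6043|175). Reduce: 6043 ≡ 93 (mod 175). Now have (93|175).
93 ≡ 1 (mod 4), so quadratic reciprocity gives (93|175) = (175|93). Reduce: 175 ≡ 82 (mod 93). Now have (82|93).
Factor out 2: 82 = 2·41. Since 93 ≡ 5 (mod 8), (2|93) = -1. Now have -(41|93).
41 ≡ 1 (mod 4), so quadratic reciprocity gives (41|93) = (93|41). Reduce: 93 ≡ 11 (mod 41). Now have -(11|41).
41 ≡ 1 (mod 4), so quadratic reciprocity gives (11|41) = (41|11). Reduce: 41 ≡ 8 (mod 11). Now have -(8|11).
Factor out 2: 8 = 2^3. Since 11 ≡ 3 (mod 8), (2|11) = -1, and (2|11)^3 = -1. Now have (1|11).
(1|11) = 1. Collecting the sign factors: 1.
(6393|6043) = 1, and 6043 is prime, so 6393 is a quadratic residue mod 6043.

yes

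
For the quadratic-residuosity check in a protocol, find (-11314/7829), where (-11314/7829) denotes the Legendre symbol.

1

Pull out -1: (-11314/7829) = (-1/7829)·(11314/7829). Since 7829 ≡ 1 (mod 4), (-1/7829) = +1. Now have (11314/7829).
Reduce the numerator: 11314 ≡ 3485 (mod 7829), so (11314/7829) = (3485/7829).
3485 ≡ 1 (mod 4), so quadratic reciprocity gives (3485/7829) = (7829/3485). Reduce: 7829 ≡ 859 (mod 3485). Now have (859/3485).
3485 ≡ 1 (mod 4), so quadratic reciprocity gives (859/3485) = (3485/859). Reduce: 3485 ≡ 49 (mod 859). Now have (49/859).
49 ≡ 1 (mod 4), so quadratic reciprocity gives (49/859) = (859/49). Reduce: 859 ≡ 26 (mod 49). Now have (26/49).
Factor out 2: 26 = 2·13. Since 49 ≡ 1 (mod 8), (2/49) = +1. Now have (13/49).
13 ≡ 1 (mod 4), so quadratic reciprocity gives (13/49) = (49/13). Reduce: 49 ≡ 10 (mod 13). Now have (10/13).
Factor out 2: 10 = 2·5. Since 13 ≡ 5 (mod 8), (2/13) = -1. Now have -(5/13).
5 ≡ 1 (mod 4), so quadratic reciprocity gives (5/13) = (13/5). Reduce: 13 ≡ 3 (mod 5). Now have -(3/5).
5 ≡ 1 (mod 4), so quadratic reciprocity gives (3/5) = (5/3). Reduce: 5 ≡ 2 (mod 3). Now have -(2/3).
Factor out 2: 2 = 2. Since 3 ≡ 3 (mod 8), (2/3) = -1. Now have (1/3).
(1/3) = 1. Collecting the sign factors: 1.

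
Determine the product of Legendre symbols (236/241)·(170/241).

By multiplicativity, (236·170/241) = (236/241)·(170/241).
First factor (236/241):
(236/241)
  = (59/241)    [241 ≡ 1 mod 8 ⇒ (2/241)^2 = +1]
  = (241/59)    [QR: 241 ≡ 1 mod 4, sign kept]
  = (5/59)    [241 ≡ 5 mod 59]
  = (59/5)    [QR: 5 ≡ 1 mod 4, sign kept]
  = (4/5)    [59 ≡ 4 mod 5]
  = (1/5)    [5 ≡ 5 mod 8 ⇒ (2/5)^2 = +1]
  = 1    [(1/5) = 1]
Second factor (170/241):
(170/241)
  = (85/241)    [241 ≡ 1 mod 8 ⇒ (2/241) = +1]
  = (241/85)    [QR: 85 ≡ 1 mod 4, sign kept]
  = (71/85)    [241 ≡ 71 mod 85]
  = (85/71)    [QR: 85 ≡ 1 mod 4, sign kept]
  = (14/71)    [85 ≡ 14 mod 71]
  = (7/71)    [71 ≡ 7 mod 8 ⇒ (2/71) = +1]
  = -(71/7)    [QR: both ≡ 3 mod 4, sign flips]
  = -(1/7)    [71 ≡ 1 mod 7]
  = -1    [(1/7) = 1]
Product: (1)·(-1) = -1.

-1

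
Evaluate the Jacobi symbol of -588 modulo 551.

(-588/551)
  = (514/551)    [-588 ≡ 514 mod 551]
  = (257/551)    [551 ≡ 7 mod 8 ⇒ (2/551) = +1]
  = (551/257)    [QR: 257 ≡ 1 mod 4, sign kept]
  = (37/257)    [551 ≡ 37 mod 257]
  = (257/37)    [QR: 37 ≡ 1 mod 4, sign kept]
  = (35/37)    [257 ≡ 35 mod 37]
  = (37/35)    [QR: 37 ≡ 1 mod 4, sign kept]
  = (2/35)    [37 ≡ 2 mod 35]
  = -(1/35)    [35 ≡ 3 mod 8 ⇒ (2/35) = -1]
  = -1    [(1/35) = 1]

-1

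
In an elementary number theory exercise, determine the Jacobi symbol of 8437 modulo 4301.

Reduce the numerator: 8437 ≡ 4136 (mod 4301), so (8437 / 4301) = (4136 / 4301).
Factor out 2: 4136 = 2^3·517. Since 4301 ≡ 5 (mod 8), (2 / 4301) = -1, and (2 / 4301)^3 = -1. Now have -(517 / 4301).
517 ≡ 1 (mod 4), so quadratic reciprocity gives (517 / 4301) = (4301 / 517). Reduce: 4301 ≡ 165 (mod 517). Now have -(165 / 517).
165 ≡ 1 (mod 4), so quadratic reciprocity gives (165 / 517) = (517 / 165). Reduce: 517 ≡ 22 (mod 165). Now have -(22 / 165).
Factor out 2: 22 = 2·11. Since 165 ≡ 5 (mod 8), (2 / 165) = -1. Now have (11 / 165).
165 ≡ 1 (mod 4), so quadratic reciprocity gives (11 / 165) = (165 / 11). Reduce: 165 ≡ 0 (mod 11). Now have (0 / 11).
The numerator is now 0 with denominator 11 > 1: the symbol is 0.

0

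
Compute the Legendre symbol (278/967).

1

(278/967)
  = (139/967)    [967 ≡ 7 mod 8 ⇒ (2/967) = +1]
  = -(967/139)    [QR: both ≡ 3 mod 4, sign flips]
  = -(133/139)    [967 ≡ 133 mod 139]
  = -(139/133)    [QR: 133 ≡ 1 mod 4, sign kept]
  = -(6/133)    [139 ≡ 6 mod 133]
  = (3/133)    [133 ≡ 5 mod 8 ⇒ (2/133) = -1]
  = (133/3)    [QR: 133 ≡ 1 mod 4, sign kept]
  = (1/3)    [133 ≡ 1 mod 3]
  = 1    [(1/3) = 1]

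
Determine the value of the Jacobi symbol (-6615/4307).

(-6615/4307)
  = -(6615/4307)    [4307 ≡ 3 mod 4 ⇒ (-1/4307) = -1]
  = -(2308/4307)    [6615 ≡ 2308 mod 4307]
  = -(577/4307)    [4307 ≡ 3 mod 8 ⇒ (2/4307)^2 = +1]
  = -(4307/577)    [QR: 577 ≡ 1 mod 4, sign kept]
  = -(268/577)    [4307 ≡ 268 mod 577]
  = -(67/577)    [577 ≡ 1 mod 8 ⇒ (2/577)^2 = +1]
  = -(577/67)    [QR: 577 ≡ 1 mod 4, sign kept]
  = -(41/67)    [577 ≡ 41 mod 67]
  = -(67/41)    [QR: 41 ≡ 1 mod 4, sign kept]
  = -(26/41)    [67 ≡ 26 mod 41]
  = -(13/41)    [41 ≡ 1 mod 8 ⇒ (2/41) = +1]
  = -(41/13)    [QR: 13 ≡ 1 mod 4, sign kept]
  = -(2/13)    [41 ≡ 2 mod 13]
  = (1/13)    [13 ≡ 5 mod 8 ⇒ (2/13) = -1]
  = 1    [(1/13) = 1]

1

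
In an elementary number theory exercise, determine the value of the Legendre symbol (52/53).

(52/53)
  = (13/53)    [53 ≡ 5 mod 8 ⇒ (2/53)^2 = +1]
  = (53/13)    [QR: 13 ≡ 1 mod 4, sign kept]
  = (1/13)    [53 ≡ 1 mod 13]
  = 1    [(1/13) = 1]

1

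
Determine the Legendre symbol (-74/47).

Reduce the numerator: -74 ≡ 20 (mod 47), so (-74/47) = (20/47).
Factor out 2: 20 = 2^2·5. Since 47 ≡ 7 (mod 8), (2/47) = +1, and (2/47)^2 = +1. Now have (5/47).
5 ≡ 1 (mod 4), so quadratic reciprocity gives (5/47) = (47/5). Reduce: 47 ≡ 2 (mod 5). Now have (2/5).
Factor out 2: 2 = 2. Since 5 ≡ 5 (mod 8), (2/5) = -1. Now have -(1/5).
(1/5) = 1. Collecting the sign factors: -1.

-1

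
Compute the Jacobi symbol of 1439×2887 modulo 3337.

-1

By multiplicativity, (1439·2887/3337) = (1439/3337)·(2887/3337).
First factor (1439/3337):
3337 ≡ 1 (mod 4), so quadratic reciprocity gives (1439/3337) = (3337/1439). Reduce: 3337 ≡ 459 (mod 1439). Now have (459/1439).
Both 459 ≡ 3 and 1439 ≡ 3 (mod 4), so reciprocity gives (459/1439) = -(1439/459). Reduce: 1439 ≡ 62 (mod 459). Now have -(62/459).
Factor out 2: 62 = 2·31. Since 459 ≡ 3 (mod 8), (2/459) = -1. Now have (31/459).
Both 31 ≡ 3 and 459 ≡ 3 (mod 4), so reciprocity gives (31/459) = -(459/31). Reduce: 459 ≡ 25 (mod 31). Now have -(25/31).
25 ≡ 1 (mod 4), so quadratic reciprocity gives (25/31) = (31/25). Reduce: 31 ≡ 6 (mod 25). Now have -(6/25).
Factor out 2: 6 = 2·3. Since 25 ≡ 1 (mod 8), (2/25) = +1. Now have -(3/25).
25 ≡ 1 (mod 4), so quadratic reciprocity gives (3/25) = (25/3). Reduce: 25 ≡ 1 (mod 3). Now have -(1/3).
(1/3) = 1. Collecting the sign factors: -1.
Second factor (2887/3337):
3337 ≡ 1 (mod 4), so quadratic reciprocity gives (2887/3337) = (3337/2887). Reduce: 3337 ≡ 450 (mod 2887). Now have (450/2887).
Factor out 2: 450 = 2·225. Since 2887 ≡ 7 (mod 8), (2/2887) = +1. Now have (225/2887).
225 ≡ 1 (mod 4), so quadratic reciprocity gives (225/2887) = (2887/225). Reduce: 2887 ≡ 187 (mod 225). Now have (187/225).
225 ≡ 1 (mod 4), so quadratic reciprocity gives (187/225) = (225/187). Reduce: 225 ≡ 38 (mod 187). Now have (38/187).
Factor out 2: 38 = 2·19. Since 187 ≡ 3 (mod 8), (2/187) = -1. Now have -(19/187).
Both 19 ≡ 3 and 187 ≡ 3 (mod 4), so reciprocity gives (19/187) = -(187/19). Reduce: 187 ≡ 16 (mod 19). Now have (16/19).
Factor out 2: 16 = 2^4. Since 19 ≡ 3 (mod 8), (2/19) = -1, and (2/19)^4 = +1. Now have (1/19).
(1/19) = 1. Collecting the sign factors: 1.
Product: (-1)·(1) = -1.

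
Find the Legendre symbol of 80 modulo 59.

Reduce the numerator: 80 ≡ 21 (mod 59), so (80/59) = (21/59).
21 ≡ 1 (mod 4), so quadratic reciprocity gives (21/59) = (59/21). Reduce: 59 ≡ 17 (mod 21). Now have (17/21).
17 ≡ 1 (mod 4), so quadratic reciprocity gives (17/21) = (21/17). Reduce: 21 ≡ 4 (mod 17). Now have (4/17).
Factor out 2: 4 = 2^2. Since 17 ≡ 1 (mod 8), (2/17) = +1, and (2/17)^2 = +1. Now have (1/17).
(1/17) = 1. Collecting the sign factors: 1.

1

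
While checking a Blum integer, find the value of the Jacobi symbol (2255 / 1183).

(2255 / 1183)
  = (1072 / 1183)    [2255 ≡ 1072 mod 1183]
  = (67 / 1183)    [1183 ≡ 7 mod 8 ⇒ (2 / 1183)^4 = +1]
  = -(1183 / 67)    [QR: both ≡ 3 mod 4, sign flips]
  = -(44 / 67)    [1183 ≡ 44 mod 67]
  = -(11 / 67)    [67 ≡ 3 mod 8 ⇒ (2 / 67)^2 = +1]
  = (67 / 11)    [QR: both ≡ 3 mod 4, sign flips]
  = (1 / 11)    [67 ≡ 1 mod 11]
  = 1    [(1 / 11) = 1]

1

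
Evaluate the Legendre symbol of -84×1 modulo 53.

By multiplicativity, (-84·1/53) = (-84/53)·(1/53).
First factor (-84/53):
(-84/53)
  = (22/53)    [-84 ≡ 22 mod 53]
  = -(11/53)    [53 ≡ 5 mod 8 ⇒ (2/53) = -1]
  = -(53/11)    [QR: 53 ≡ 1 mod 4, sign kept]
  = -(9/11)    [53 ≡ 9 mod 11]
  = -(11/9)    [QR: 9 ≡ 1 mod 4, sign kept]
  = -(2/9)    [11 ≡ 2 mod 9]
  = -(1/9)    [9 ≡ 1 mod 8 ⇒ (2/9) = +1]
  = -1    [(1/9) = 1]
Second factor (1/53):
(1/53)
  = 1    [(1/53) = 1]
Product: (-1)·(1) = -1.

-1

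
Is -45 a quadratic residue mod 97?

no

Pull out -1: (-45|97) = (-1|97)·(45|97). Since 97 ≡ 1 (mod 4), (-1|97) = +1. Now have (45|97).
45 ≡ 1 (mod 4), so quadratic reciprocity gives (45|97) = (97|45). Reduce: 97 ≡ 7 (mod 45). Now have (7|45).
45 ≡ 1 (mod 4), so quadratic reciprocity gives (7|45) = (45|7). Reduce: 45 ≡ 3 (mod 7). Now have (3|7).
Both 3 ≡ 3 and 7 ≡ 3 (mod 4), so reciprocity gives (3|7) = -(7|3). Reduce: 7 ≡ 1 (mod 3). Now have -(1|3).
(1|3) = 1. Collecting the sign factors: -1.
The Legendre symbol is -1, so x^2 ≡ -45 (mod 97) has no solution.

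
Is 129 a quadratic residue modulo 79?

yes

Reduce the numerator: 129 ≡ 50 (mod 79), so (129/79) = (50/79).
Factor out 2: 50 = 2·25. Since 79 ≡ 7 (mod 8), (2/79) = +1. Now have (25/79).
25 ≡ 1 (mod 4), so quadratic reciprocity gives (25/79) = (79/25). Reduce: 79 ≡ 4 (mod 25). Now have (4/25).
Factor out 2: 4 = 2^2. Since 25 ≡ 1 (mod 8), (2/25) = +1, and (2/25)^2 = +1. Now have (1/25).
(1/25) = 1. Collecting the sign factors: 1.
The Legendre symbol is 1, so x^2 ≡ 129 (mod 79) has solution.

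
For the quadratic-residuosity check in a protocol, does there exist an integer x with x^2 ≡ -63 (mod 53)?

Pull out -1: (-63/53) = (-1/53)·(63/53). Since 53 ≡ 1 (mod 4), (-1/53) = +1. Now have (63/53).
Reduce the numerator: 63 ≡ 10 (mod 53), so (63/53) = (10/53).
Factor out 2: 10 = 2·5. Since 53 ≡ 5 (mod 8), (2/53) = -1. Now have -(5/53).
5 ≡ 1 (mod 4), so quadratic reciprocity gives (5/53) = (53/5). Reduce: 53 ≡ 3 (mod 5). Now have -(3/5).
5 ≡ 1 (mod 4), so quadratic reciprocity gives (3/5) = (5/3). Reduce: 5 ≡ 2 (mod 3). Now have -(2/3).
Factor out 2: 2 = 2. Since 3 ≡ 3 (mod 8), (2/3) = -1. Now have (1/3).
(1/3) = 1. Collecting the sign factors: 1.
The Legendre symbol is 1, so x^2 ≡ -63 (mod 53) has solution.

yes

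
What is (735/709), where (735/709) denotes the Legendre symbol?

1

(735/709)
  = (26/709)    [735 ≡ 26 mod 709]
  = -(13/709)    [709 ≡ 5 mod 8 ⇒ (2/709) = -1]
  = -(709/13)    [QR: 13 ≡ 1 mod 4, sign kept]
  = -(7/13)    [709 ≡ 7 mod 13]
  = -(13/7)    [QR: 13 ≡ 1 mod 4, sign kept]
  = -(6/7)    [13 ≡ 6 mod 7]
  = -(3/7)    [7 ≡ 7 mod 8 ⇒ (2/7) = +1]
  = (7/3)    [QR: both ≡ 3 mod 4, sign flips]
  = (1/3)    [7 ≡ 1 mod 3]
  = 1    [(1/3) = 1]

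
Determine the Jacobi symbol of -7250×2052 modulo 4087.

By multiplicativity, (-7250·2052 / 4087) = (-7250 / 4087)·(2052 / 4087).
First factor (-7250 / 4087):
(-7250 / 4087)
  = -(7250 / 4087)    [4087 ≡ 3 mod 4 ⇒ (-1 / 4087) = -1]
  = -(3163 / 4087)    [7250 ≡ 3163 mod 4087]
  = (4087 / 3163)    [QR: both ≡ 3 mod 4, sign flips]
  = (924 / 3163)    [4087 ≡ 924 mod 3163]
  = (231 / 3163)    [3163 ≡ 3 mod 8 ⇒ (2 / 3163)^2 = +1]
  = -(3163 / 231)    [QR: both ≡ 3 mod 4, sign flips]
  = -(160 / 231)    [3163 ≡ 160 mod 231]
  = -(5 / 231)    [231 ≡ 7 mod 8 ⇒ (2 / 231)^5 = +1]
  = -(231 / 5)    [QR: 5 ≡ 1 mod 4, sign kept]
  = -(1 / 5)    [231 ≡ 1 mod 5]
  = -1    [(1 / 5) = 1]
Second factor (2052 / 4087):
(2052 / 4087)
  = (513 / 4087)    [4087 ≡ 7 mod 8 ⇒ (2 / 4087)^2 = +1]
  = (4087 / 513)    [QR: 513 ≡ 1 mod 4, sign kept]
  = (496 / 513)    [4087 ≡ 496 mod 513]
  = (31 / 513)    [513 ≡ 1 mod 8 ⇒ (2 / 513)^4 = +1]
  = (513 / 31)    [QR: 513 ≡ 1 mod 4, sign kept]
  = (17 / 31)    [513 ≡ 17 mod 31]
  = (31 / 17)    [QR: 17 ≡ 1 mod 4, sign kept]
  = (14 / 17)    [31 ≡ 14 mod 17]
  = (7 / 17)    [17 ≡ 1 mod 8 ⇒ (2 / 17) = +1]
  = (17 / 7)    [QR: 17 ≡ 1 mod 4, sign kept]
  = (3 / 7)    [17 ≡ 3 mod 7]
  = -(7 / 3)    [QR: both ≡ 3 mod 4, sign flips]
  = -(1 / 3)    [7 ≡ 1 mod 3]
  = -1    [(1 / 3) = 1]
Product: (-1)·(-1) = 1.

1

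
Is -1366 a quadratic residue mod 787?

no

(-1366|787)
  = (208|787)    [-1366 ≡ 208 mod 787]
  = (13|787)    [787 ≡ 3 mod 8 ⇒ (2|787)^4 = +1]
  = (787|13)    [QR: 13 ≡ 1 mod 4, sign kept]
  = (7|13)    [787 ≡ 7 mod 13]
  = (13|7)    [QR: 13 ≡ 1 mod 4, sign kept]
  = (6|7)    [13 ≡ 6 mod 7]
  = (3|7)    [7 ≡ 7 mod 8 ⇒ (2|7) = +1]
  = -(7|3)    [QR: both ≡ 3 mod 4, sign flips]
  = -(1|3)    [7 ≡ 1 mod 3]
  = -1    [(1|3) = 1]
The Legendre symbol is -1, so x^2 ≡ -1366 (mod 787) has no solution.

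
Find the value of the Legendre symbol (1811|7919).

-1

(1811|7919)
  = -(7919|1811)    [QR: both ≡ 3 mod 4, sign flips]
  = -(675|1811)    [7919 ≡ 675 mod 1811]
  = (1811|675)    [QR: both ≡ 3 mod 4, sign flips]
  = (461|675)    [1811 ≡ 461 mod 675]
  = (675|461)    [QR: 461 ≡ 1 mod 4, sign kept]
  = (214|461)    [675 ≡ 214 mod 461]
  = -(107|461)    [461 ≡ 5 mod 8 ⇒ (2|461) = -1]
  = -(461|107)    [QR: 461 ≡ 1 mod 4, sign kept]
  = -(33|107)    [461 ≡ 33 mod 107]
  = -(107|33)    [QR: 33 ≡ 1 mod 4, sign kept]
  = -(8|33)    [107 ≡ 8 mod 33]
  = -(1|33)    [33 ≡ 1 mod 8 ⇒ (2|33)^3 = +1]
  = -1    [(1|33) = 1]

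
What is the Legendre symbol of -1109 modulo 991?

(-1109/991)
  = (873/991)    [-1109 ≡ 873 mod 991]
  = (991/873)    [QR: 873 ≡ 1 mod 4, sign kept]
  = (118/873)    [991 ≡ 118 mod 873]
  = (59/873)    [873 ≡ 1 mod 8 ⇒ (2/873) = +1]
  = (873/59)    [QR: 873 ≡ 1 mod 4, sign kept]
  = (47/59)    [873 ≡ 47 mod 59]
  = -(59/47)    [QR: both ≡ 3 mod 4, sign flips]
  = -(12/47)    [59 ≡ 12 mod 47]
  = -(3/47)    [47 ≡ 7 mod 8 ⇒ (2/47)^2 = +1]
  = (47/3)    [QR: both ≡ 3 mod 4, sign flips]
  = (2/3)    [47 ≡ 2 mod 3]
  = -(1/3)    [3 ≡ 3 mod 8 ⇒ (2/3) = -1]
  = -1    [(1/3) = 1]

-1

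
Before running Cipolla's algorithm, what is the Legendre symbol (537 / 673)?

537 ≡ 1 (mod 4), so quadratic reciprocity gives (537 / 673) = (673 / 537). Reduce: 673 ≡ 136 (mod 537). Now have (136 / 537).
Factor out 2: 136 = 2^3·17. Since 537 ≡ 1 (mod 8), (2 / 537) = +1, and (2 / 537)^3 = +1. Now have (17 / 537).
17 ≡ 1 (mod 4), so quadratic reciprocity gives (17 / 537) = (537 / 17). Reduce: 537 ≡ 10 (mod 17). Now have (10 / 17).
Factor out 2: 10 = 2·5. Since 17 ≡ 1 (mod 8), (2 / 17) = +1. Now have (5 / 17).
5 ≡ 1 (mod 4), so quadratic reciprocity gives (5 / 17) = (17 / 5). Reduce: 17 ≡ 2 (mod 5). Now have (2 / 5).
Factor out 2: 2 = 2. Since 5 ≡ 5 (mod 8), (2 / 5) = -1. Now have -(1 / 5).
(1 / 5) = 1. Collecting the sign factors: -1.

-1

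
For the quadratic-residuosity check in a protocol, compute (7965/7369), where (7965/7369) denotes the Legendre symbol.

1

(7965/7369)
  = (596/7369)    [7965 ≡ 596 mod 7369]
  = (149/7369)    [7369 ≡ 1 mod 8 ⇒ (2/7369)^2 = +1]
  = (7369/149)    [QR: 149 ≡ 1 mod 4, sign kept]
  = (68/149)    [7369 ≡ 68 mod 149]
  = (17/149)    [149 ≡ 5 mod 8 ⇒ (2/149)^2 = +1]
  = (149/17)    [QR: 17 ≡ 1 mod 4, sign kept]
  = (13/17)    [149 ≡ 13 mod 17]
  = (17/13)    [QR: 13 ≡ 1 mod 4, sign kept]
  = (4/13)    [17 ≡ 4 mod 13]
  = (1/13)    [13 ≡ 5 mod 8 ⇒ (2/13)^2 = +1]
  = 1    [(1/13) = 1]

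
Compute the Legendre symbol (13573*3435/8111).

1

By multiplicativity, (13573·3435/8111) = (13573/8111)·(3435/8111).
First factor (13573/8111):
Reduce the numerator: 13573 ≡ 5462 (mod 8111), so (13573/8111) = (5462/8111).
Factor out 2: 5462 = 2·2731. Since 8111 ≡ 7 (mod 8), (2/8111) = +1. Now have (2731/8111).
Both 2731 ≡ 3 and 8111 ≡ 3 (mod 4), so reciprocity gives (2731/8111) = -(8111/2731). Reduce: 8111 ≡ 2649 (mod 2731). Now have -(2649/2731).
2649 ≡ 1 (mod 4), so quadratic reciprocity gives (2649/2731) = (2731/2649). Reduce: 2731 ≡ 82 (mod 2649). Now have -(82/2649).
Factor out 2: 82 = 2·41. Since 2649 ≡ 1 (mod 8), (2/2649) = +1. Now have -(41/2649).
41 ≡ 1 (mod 4), so quadratic reciprocity gives (41/2649) = (2649/41). Reduce: 2649 ≡ 25 (mod 41). Now have -(25/41).
25 ≡ 1 (mod 4), so quadratic reciprocity gives (25/41) = (41/25). Reduce: 41 ≡ 16 (mod 25). Now have -(16/25).
Factor out 2: 16 = 2^4. Since 25 ≡ 1 (mod 8), (2/25) = +1, and (2/25)^4 = +1. Now have -(1/25).
(1/25) = 1. Collecting the sign factors: -1.
Second factor (3435/8111):
Both 3435 ≡ 3 and 8111 ≡ 3 (mod 4), so reciprocity gives (3435/8111) = -(8111/3435). Reduce: 8111 ≡ 1241 (mod 3435). Now have -(1241/3435).
1241 ≡ 1 (mod 4), so quadratic reciprocity gives (1241/3435) = (3435/1241). Reduce: 3435 ≡ 953 (mod 1241). Now have -(953/1241).
953 ≡ 1 (mod 4), so quadratic reciprocity gives (953/1241) = (1241/953). Reduce: 1241 ≡ 288 (mod 953). Now have -(288/953).
Factor out 2: 288 = 2^5·9. Since 953 ≡ 1 (mod 8), (2/953) = +1, and (2/953)^5 = +1. Now have -(9/953).
9 ≡ 1 (mod 4), so quadratic reciprocity gives (9/953) = (953/9). Reduce: 953 ≡ 8 (mod 9). Now have -(8/9).
Factor out 2: 8 = 2^3. Since 9 ≡ 1 (mod 8), (2/9) = +1, and (2/9)^3 = +1. Now have -(1/9).
(1/9) = 1. Collecting the sign factors: -1.
Product: (-1)·(-1) = 1.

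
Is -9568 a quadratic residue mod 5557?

Reduce the numerator: -9568 ≡ 1546 (mod 5557), so (-9568/5557) = (1546/5557).
Factor out 2: 1546 = 2·773. Since 5557 ≡ 5 (mod 8), (2/5557) = -1. Now have -(773/5557).
773 ≡ 1 (mod 4), so quadratic reciprocity gives (773/5557) = (5557/773). Reduce: 5557 ≡ 146 (mod 773). Now have -(146/773).
Factor out 2: 146 = 2·73. Since 773 ≡ 5 (mod 8), (2/773) = -1. Now have (73/773).
73 ≡ 1 (mod 4), so quadratic reciprocity gives (73/773) = (773/73). Reduce: 773 ≡ 43 (mod 73). Now have (43/73).
73 ≡ 1 (mod 4), so quadratic reciprocity gives (43/73) = (73/43). Reduce: 73 ≡ 30 (mod 43). Now have (30/43).
Factor out 2: 30 = 2·15. Since 43 ≡ 3 (mod 8), (2/43) = -1. Now have -(15/43).
Both 15 ≡ 3 and 43 ≡ 3 (mod 4), so reciprocity gives (15/43) = -(43/15). Reduce: 43 ≡ 13 (mod 15). Now have (13/15).
13 ≡ 1 (mod 4), so quadratic reciprocity gives (13/15) = (15/13). Reduce: 15 ≡ 2 (mod 13). Now have (2/13).
Factor out 2: 2 = 2. Since 13 ≡ 5 (mod 8), (2/13) = -1. Now have -(1/13).
(1/13) = 1. Collecting the sign factors: -1.
The Legendre symbol is -1, so x^2 ≡ -9568 (mod 5557) has no solution.

no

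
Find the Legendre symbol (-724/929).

-1

Pull out -1: (-724/929) = (-1/929)·(724/929). Since 929 ≡ 1 (mod 4), (-1/929) = +1. Now have (724/929).
Factor out 2: 724 = 2^2·181. Since 929 ≡ 1 (mod 8), (2/929) = +1, and (2/929)^2 = +1. Now have (181/929).
181 ≡ 1 (mod 4), so quadratic reciprocity gives (181/929) = (929/181). Reduce: 929 ≡ 24 (mod 181). Now have (24/181).
Factor out 2: 24 = 2^3·3. Since 181 ≡ 5 (mod 8), (2/181) = -1, and (2/181)^3 = -1. Now have -(3/181).
181 ≡ 1 (mod 4), so quadratic reciprocity gives (3/181) = (181/3). Reduce: 181 ≡ 1 (mod 3). Now have -(1/3).
(1/3) = 1. Collecting the sign factors: -1.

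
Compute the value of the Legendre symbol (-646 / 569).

Reduce the numerator: -646 ≡ 492 (mod 569), so (-646 / 569) = (492 / 569).
Factor out 2: 492 = 2^2·123. Since 569 ≡ 1 (mod 8), (2 / 569) = +1, and (2 / 569)^2 = +1. Now have (123 / 569).
569 ≡ 1 (mod 4), so quadratic reciprocity gives (123 / 569) = (569 / 123). Reduce: 569 ≡ 77 (mod 123). Now have (77 / 123).
77 ≡ 1 (mod 4), so quadratic reciprocity gives (77 / 123) = (123 / 77). Reduce: 123 ≡ 46 (mod 77). Now have (46 / 77).
Factor out 2: 46 = 2·23. Since 77 ≡ 5 (mod 8), (2 / 77) = -1. Now have -(23 / 77).
77 ≡ 1 (mod 4), so quadratic reciprocity gives (23 / 77) = (77 / 23). Reduce: 77 ≡ 8 (mod 23). Now have -(8 / 23).
Factor out 2: 8 = 2^3. Since 23 ≡ 7 (mod 8), (2 / 23) = +1, and (2 / 23)^3 = +1. Now have -(1 / 23).
(1 / 23) = 1. Collecting the sign factors: -1.

-1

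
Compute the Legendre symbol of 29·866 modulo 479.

By multiplicativity, (29·866 / 479) = (29 / 479)·(866 / 479).
First factor (29 / 479):
(29 / 479)
  = (479 / 29)    [QR: 29 ≡ 1 mod 4, sign kept]
  = (15 / 29)    [479 ≡ 15 mod 29]
  = (29 / 15)    [QR: 29 ≡ 1 mod 4, sign kept]
  = (14 / 15)    [29 ≡ 14 mod 15]
  = (7 / 15)    [15 ≡ 7 mod 8 ⇒ (2 / 15) = +1]
  = -(15 / 7)    [QR: both ≡ 3 mod 4, sign flips]
  = -(1 / 7)    [15 ≡ 1 mod 7]
  = -1    [(1 / 7) = 1]
Second factor (866 / 479):
(866 / 479)
  = (387 / 479)    [866 ≡ 387 mod 479]
  = -(479 / 387)    [QR: both ≡ 3 mod 4, sign flips]
  = -(92 / 387)    [479 ≡ 92 mod 387]
  = -(23 / 387)    [387 ≡ 3 mod 8 ⇒ (2 / 387)^2 = +1]
  = (387 / 23)    [QR: both ≡ 3 mod 4, sign flips]
  = (19 / 23)    [387 ≡ 19 mod 23]
  = -(23 / 19)    [QR: both ≡ 3 mod 4, sign flips]
  = -(4 / 19)    [23 ≡ 4 mod 19]
  = -(1 / 19)    [19 ≡ 3 mod 8 ⇒ (2 / 19)^2 = +1]
  = -1    [(1 / 19) = 1]
Product: (-1)·(-1) = 1.

1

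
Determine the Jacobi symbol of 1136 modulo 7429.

Factor out 2: 1136 = 2^4·71. Since 7429 ≡ 5 (mod 8), (2|7429) = -1, and (2|7429)^4 = +1. Now have (71|7429).
7429 ≡ 1 (mod 4), so quadratic reciprocity gives (71|7429) = (7429|71). Reduce: 7429 ≡ 45 (mod 71). Now have (45|71).
45 ≡ 1 (mod 4), so quadratic reciprocity gives (45|71) = (71|45). Reduce: 71 ≡ 26 (mod 45). Now have (26|45).
Factor out 2: 26 = 2·13. Since 45 ≡ 5 (mod 8), (2|45) = -1. Now have -(13|45).
13 ≡ 1 (mod 4), so quadratic reciprocity gives (13|45) = (45|13). Reduce: 45 ≡ 6 (mod 13). Now have -(6|13).
Factor out 2: 6 = 2·3. Since 13 ≡ 5 (mod 8), (2|13) = -1. Now have (3|13).
13 ≡ 1 (mod 4), so quadratic reciprocity gives (3|13) = (13|3). Reduce: 13 ≡ 1 (mod 3). Now have (1|3).
(1|3) = 1. Collecting the sign factors: 1.

1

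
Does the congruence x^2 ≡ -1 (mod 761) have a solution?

yes

(-1/761)
  = (760/761)    [-1 ≡ 760 mod 761]
  = (95/761)    [761 ≡ 1 mod 8 ⇒ (2/761)^3 = +1]
  = (761/95)    [QR: 761 ≡ 1 mod 4, sign kept]
  = (1/95)    [761 ≡ 1 mod 95]
  = 1    [(1/95) = 1]
(-1/761) = 1, and 761 is prime, so -1 is a quadratic residue mod 761.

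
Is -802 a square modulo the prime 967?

(-802|967)
  = (165|967)    [-802 ≡ 165 mod 967]
  = (967|165)    [QR: 165 ≡ 1 mod 4, sign kept]
  = (142|165)    [967 ≡ 142 mod 165]
  = -(71|165)    [165 ≡ 5 mod 8 ⇒ (2|165) = -1]
  = -(165|71)    [QR: 165 ≡ 1 mod 4, sign kept]
  = -(23|71)    [165 ≡ 23 mod 71]
  = (71|23)    [QR: both ≡ 3 mod 4, sign flips]
  = (2|23)    [71 ≡ 2 mod 23]
  = (1|23)    [23 ≡ 7 mod 8 ⇒ (2|23) = +1]
  = 1    [(1|23) = 1]
(-802|967) = 1, and 967 is prime, so -802 is a quadratic residue mod 967.

yes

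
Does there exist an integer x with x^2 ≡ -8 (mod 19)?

yes

Reduce the numerator: -8 ≡ 11 (mod 19), so (-8/19) = (11/19).
Both 11 ≡ 3 and 19 ≡ 3 (mod 4), so reciprocity gives (11/19) = -(19/11). Reduce: 19 ≡ 8 (mod 11). Now have -(8/11).
Factor out 2: 8 = 2^3. Since 11 ≡ 3 (mod 8), (2/11) = -1, and (2/11)^3 = -1. Now have (1/11).
(1/11) = 1. Collecting the sign factors: 1.
(-8/19) = 1, and 19 is prime, so -8 is a quadratic residue mod 19.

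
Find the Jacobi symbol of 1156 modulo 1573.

Factor out 2: 1156 = 2^2·289. Since 1573 ≡ 5 (mod 8), (2/1573) = -1, and (2/1573)^2 = +1. Now have (289/1573).
289 ≡ 1 (mod 4), so quadratic reciprocity gives (289/1573) = (1573/289). Reduce: 1573 ≡ 128 (mod 289). Now have (128/289).
Factor out 2: 128 = 2^7. Since 289 ≡ 1 (mod 8), (2/289) = +1, and (2/289)^7 = +1. Now have (1/289).
(1/289) = 1. Collecting the sign factors: 1.

1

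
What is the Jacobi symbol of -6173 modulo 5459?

Reduce the numerator: -6173 ≡ 4745 (mod 5459), so (-6173 / 5459) = (4745 / 5459).
4745 ≡ 1 (mod 4), so quadratic reciprocity gives (4745 / 5459) = (5459 / 4745). Reduce: 5459 ≡ 714 (mod 4745). Now have (714 / 4745).
Factor out 2: 714 = 2·357. Since 4745 ≡ 1 (mod 8), (2 / 4745) = +1. Now have (357 / 4745).
357 ≡ 1 (mod 4), so quadratic reciprocity gives (357 / 4745) = (4745 / 357). Reduce: 4745 ≡ 104 (mod 357). Now have (104 / 357).
Factor out 2: 104 = 2^3·13. Since 357 ≡ 5 (mod 8), (2 / 357) = -1, and (2 / 357)^3 = -1. Now have -(13 / 357).
13 ≡ 1 (mod 4), so quadratic reciprocity gives (13 / 357) = (357 / 13). Reduce: 357 ≡ 6 (mod 13). Now have -(6 / 13).
Factor out 2: 6 = 2·3. Since 13 ≡ 5 (mod 8), (2 / 13) = -1. Now have (3 / 13).
13 ≡ 1 (mod 4), so quadratic reciprocity gives (3 / 13) = (13 / 3). Reduce: 13 ≡ 1 (mod 3). Now have (1 / 3).
(1 / 3) = 1. Collecting the sign factors: 1.

1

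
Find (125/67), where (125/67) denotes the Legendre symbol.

-1

Reduce the numerator: 125 ≡ 58 (mod 67), so (125/67) = (58/67).
Factor out 2: 58 = 2·29. Since 67 ≡ 3 (mod 8), (2/67) = -1. Now have -(29/67).
29 ≡ 1 (mod 4), so quadratic reciprocity gives (29/67) = (67/29). Reduce: 67 ≡ 9 (mod 29). Now have -(9/29).
9 ≡ 1 (mod 4), so quadratic reciprocity gives (9/29) = (29/9). Reduce: 29 ≡ 2 (mod 9). Now have -(2/9).
Factor out 2: 2 = 2. Since 9 ≡ 1 (mod 8), (2/9) = +1. Now have -(1/9).
(1/9) = 1. Collecting the sign factors: -1.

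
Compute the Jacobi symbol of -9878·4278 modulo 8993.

0

By multiplicativity, (-9878·4278|8993) = (-9878|8993)·(4278|8993).
First factor (-9878|8993):
Pull out -1: (-9878|8993) = (-1|8993)·(9878|8993). Since 8993 ≡ 1 (mod 4), (-1|8993) = +1. Now have (9878|8993).
Reduce the numerator: 9878 ≡ 885 (mod 8993), so (9878|8993) = (885|8993).
885 ≡ 1 (mod 4), so quadratic reciprocity gives (885|8993) = (8993|885). Reduce: 8993 ≡ 143 (mod 885). Now have (143|885).
885 ≡ 1 (mod 4), so quadratic reciprocity gives (143|885) = (885|143). Reduce: 885 ≡ 27 (mod 143). Now have (27|143).
Both 27 ≡ 3 and 143 ≡ 3 (mod 4), so reciprocity gives (27|143) = -(143|27). Reduce: 143 ≡ 8 (mod 27). Now have -(8|27).
Factor out 2: 8 = 2^3. Since 27 ≡ 3 (mod 8), (2|27) = -1, and (2|27)^3 = -1. Now have (1|27).
(1|27) = 1. Collecting the sign factors: 1.
Second factor (4278|8993):
Factor out 2: 4278 = 2·2139. Since 8993 ≡ 1 (mod 8), (2|8993) = +1. Now have (2139|8993).
8993 ≡ 1 (mod 4), so quadratic reciprocity gives (2139|8993) = (8993|2139). Reduce: 8993 ≡ 437 (mod 2139). Now have (437|2139).
437 ≡ 1 (mod 4), so quadratic reciprocity gives (437|2139) = (2139|437). Reduce: 2139 ≡ 391 (mod 437). Now have (391|437).
437 ≡ 1 (mod 4), so quadratic reciprocity gives (391|437) = (437|391). Reduce: 437 ≡ 46 (mod 391). Now have (46|391).
Factor out 2: 46 = 2·23. Since 391 ≡ 7 (mod 8), (2|391) = +1. Now have (23|391).
Both 23 ≡ 3 and 391 ≡ 3 (mod 4), so reciprocity gives (23|391) = -(391|23). Reduce: 391 ≡ 0 (mod 23). Now have -(0|23).
The numerator is now 0 with denominator 23 > 1: the symbol is 0.
Product: (1)·(0) = 0.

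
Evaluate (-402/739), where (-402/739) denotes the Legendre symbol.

(-402/739)
  = -(402/739)    [739 ≡ 3 mod 4 ⇒ (-1/739) = -1]
  = (201/739)    [739 ≡ 3 mod 8 ⇒ (2/739) = -1]
  = (739/201)    [QR: 201 ≡ 1 mod 4, sign kept]
  = (136/201)    [739 ≡ 136 mod 201]
  = (17/201)    [201 ≡ 1 mod 8 ⇒ (2/201)^3 = +1]
  = (201/17)    [QR: 17 ≡ 1 mod 4, sign kept]
  = (14/17)    [201 ≡ 14 mod 17]
  = (7/17)    [17 ≡ 1 mod 8 ⇒ (2/17) = +1]
  = (17/7)    [QR: 17 ≡ 1 mod 4, sign kept]
  = (3/7)    [17 ≡ 3 mod 7]
  = -(7/3)    [QR: both ≡ 3 mod 4, sign flips]
  = -(1/3)    [7 ≡ 1 mod 3]
  = -1    [(1/3) = 1]

-1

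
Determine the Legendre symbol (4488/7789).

(4488/7789)
  = -(561/7789)    [7789 ≡ 5 mod 8 ⇒ (2/7789)^3 = -1]
  = -(7789/561)    [QR: 561 ≡ 1 mod 4, sign kept]
  = -(496/561)    [7789 ≡ 496 mod 561]
  = -(31/561)    [561 ≡ 1 mod 8 ⇒ (2/561)^4 = +1]
  = -(561/31)    [QR: 561 ≡ 1 mod 4, sign kept]
  = -(3/31)    [561 ≡ 3 mod 31]
  = (31/3)    [QR: both ≡ 3 mod 4, sign flips]
  = (1/3)    [31 ≡ 1 mod 3]
  = 1    [(1/3) = 1]

1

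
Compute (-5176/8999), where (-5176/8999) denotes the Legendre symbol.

1

Pull out -1: (-5176/8999) = (-1/8999)·(5176/8999). Since 8999 ≡ 3 (mod 4), (-1/8999) = -1. Now have -(5176/8999).
Factor out 2: 5176 = 2^3·647. Since 8999 ≡ 7 (mod 8), (2/8999) = +1, and (2/8999)^3 = +1. Now have -(647/8999).
Both 647 ≡ 3 and 8999 ≡ 3 (mod 4), so reciprocity gives (647/8999) = -(8999/647). Reduce: 8999 ≡ 588 (mod 647). Now have (588/647).
Factor out 2: 588 = 2^2·147. Since 647 ≡ 7 (mod 8), (2/647) = +1, and (2/647)^2 = +1. Now have (147/647).
Both 147 ≡ 3 and 647 ≡ 3 (mod 4), so reciprocity gives (147/647) = -(647/147). Reduce: 647 ≡ 59 (mod 147). Now have -(59/147).
Both 59 ≡ 3 and 147 ≡ 3 (mod 4), so reciprocity gives (59/147) = -(147/59). Reduce: 147 ≡ 29 (mod 59). Now have (29/59).
29 ≡ 1 (mod 4), so quadratic reciprocity gives (29/59) = (59/29). Reduce: 59 ≡ 1 (mod 29). Now have (1/29).
(1/29) = 1. Collecting the sign factors: 1.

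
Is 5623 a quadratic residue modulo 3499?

(5623/3499)
  = (2124/3499)    [5623 ≡ 2124 mod 3499]
  = (531/3499)    [3499 ≡ 3 mod 8 ⇒ (2/3499)^2 = +1]
  = -(3499/531)    [QR: both ≡ 3 mod 4, sign flips]
  = -(313/531)    [3499 ≡ 313 mod 531]
  = -(531/313)    [QR: 313 ≡ 1 mod 4, sign kept]
  = -(218/313)    [531 ≡ 218 mod 313]
  = -(109/313)    [313 ≡ 1 mod 8 ⇒ (2/313) = +1]
  = -(313/109)    [QR: 109 ≡ 1 mod 4, sign kept]
  = -(95/109)    [313 ≡ 95 mod 109]
  = -(109/95)    [QR: 109 ≡ 1 mod 4, sign kept]
  = -(14/95)    [109 ≡ 14 mod 95]
  = -(7/95)    [95 ≡ 7 mod 8 ⇒ (2/95) = +1]
  = (95/7)    [QR: both ≡ 3 mod 4, sign flips]
  = (4/7)    [95 ≡ 4 mod 7]
  = (1/7)    [7 ≡ 7 mod 8 ⇒ (2/7)^2 = +1]
  = 1    [(1/7) = 1]
(5623/3499) = 1, and 3499 is prime, so 5623 is a quadratic residue mod 3499.

yes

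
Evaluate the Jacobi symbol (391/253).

Reduce the numerator: 391 ≡ 138 (mod 253), so (391/253) = (138/253).
Factor out 2: 138 = 2·69. Since 253 ≡ 5 (mod 8), (2/253) = -1. Now have -(69/253).
69 ≡ 1 (mod 4), so quadratic reciprocity gives (69/253) = (253/69). Reduce: 253 ≡ 46 (mod 69). Now have -(46/69).
Factor out 2: 46 = 2·23. Since 69 ≡ 5 (mod 8), (2/69) = -1. Now have (23/69).
69 ≡ 1 (mod 4), so quadratic reciprocity gives (23/69) = (69/23). Reduce: 69 ≡ 0 (mod 23). Now have (0/23).
The numerator is now 0 with denominator 23 > 1: the symbol is 0.

0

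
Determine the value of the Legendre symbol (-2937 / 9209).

(-2937 / 9209)
  = (2937 / 9209)    [9209 ≡ 1 mod 4 ⇒ (-1 / 9209) = +1]
  = (9209 / 2937)    [QR: 2937 ≡ 1 mod 4, sign kept]
  = (398 / 2937)    [9209 ≡ 398 mod 2937]
  = (199 / 2937)    [2937 ≡ 1 mod 8 ⇒ (2 / 2937) = +1]
  = (2937 / 199)    [QR: 2937 ≡ 1 mod 4, sign kept]
  = (151 / 199)    [2937 ≡ 151 mod 199]
  = -(199 / 151)    [QR: both ≡ 3 mod 4, sign flips]
  = -(48 / 151)    [199 ≡ 48 mod 151]
  = -(3 / 151)    [151 ≡ 7 mod 8 ⇒ (2 / 151)^4 = +1]
  = (151 / 3)    [QR: both ≡ 3 mod 4, sign flips]
  = (1 / 3)    [151 ≡ 1 mod 3]
  = 1    [(1 / 3) = 1]

1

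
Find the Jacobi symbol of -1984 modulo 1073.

Pull out -1: (-1984 / 1073) = (-1 / 1073)·(1984 / 1073). Since 1073 ≡ 1 (mod 4), (-1 / 1073) = +1. Now have (1984 / 1073).
Reduce the numerator: 1984 ≡ 911 (mod 1073), so (1984 / 1073) = (911 / 1073).
1073 ≡ 1 (mod 4), so quadratic reciprocity gives (911 / 1073) = (1073 / 911). Reduce: 1073 ≡ 162 (mod 911). Now have (162 / 911).
Factor out 2: 162 = 2·81. Since 911 ≡ 7 (mod 8), (2 / 911) = +1. Now have (81 / 911).
81 ≡ 1 (mod 4), so quadratic reciprocity gives (81 / 911) = (911 / 81). Reduce: 911 ≡ 20 (mod 81). Now have (20 / 81).
Factor out 2: 20 = 2^2·5. Since 81 ≡ 1 (mod 8), (2 / 81) = +1, and (2 / 81)^2 = +1. Now have (5 / 81).
5 ≡ 1 (mod 4), so quadratic reciprocity gives (5 / 81) = (81 / 5). Reduce: 81 ≡ 1 (mod 5). Now have (1 / 5).
(1 / 5) = 1. Collecting the sign factors: 1.

1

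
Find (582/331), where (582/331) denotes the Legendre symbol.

Reduce the numerator: 582 ≡ 251 (mod 331), so (582/331) = (251/331).
Both 251 ≡ 3 and 331 ≡ 3 (mod 4), so reciprocity gives (251/331) = -(331/251). Reduce: 331 ≡ 80 (mod 251). Now have -(80/251).
Factor out 2: 80 = 2^4·5. Since 251 ≡ 3 (mod 8), (2/251) = -1, and (2/251)^4 = +1. Now have -(5/251).
5 ≡ 1 (mod 4), so quadratic reciprocity gives (5/251) = (251/5). Reduce: 251 ≡ 1 (mod 5). Now have -(1/5).
(1/5) = 1. Collecting the sign factors: -1.

-1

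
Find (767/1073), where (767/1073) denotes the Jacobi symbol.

1

(767/1073)
  = (1073/767)    [QR: 1073 ≡ 1 mod 4, sign kept]
  = (306/767)    [1073 ≡ 306 mod 767]
  = (153/767)    [767 ≡ 7 mod 8 ⇒ (2/767) = +1]
  = (767/153)    [QR: 153 ≡ 1 mod 4, sign kept]
  = (2/153)    [767 ≡ 2 mod 153]
  = (1/153)    [153 ≡ 1 mod 8 ⇒ (2/153) = +1]
  = 1    [(1/153) = 1]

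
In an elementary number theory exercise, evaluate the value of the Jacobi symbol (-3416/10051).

1

Reduce the numerator: -3416 ≡ 6635 (mod 10051), so (-3416/10051) = (6635/10051).
Both 6635 ≡ 3 and 10051 ≡ 3 (mod 4), so reciprocity gives (6635/10051) = -(10051/6635). Reduce: 10051 ≡ 3416 (mod 6635). Now have -(3416/6635).
Factor out 2: 3416 = 2^3·427. Since 6635 ≡ 3 (mod 8), (2/6635) = -1, and (2/6635)^3 = -1. Now have (427/6635).
Both 427 ≡ 3 and 6635 ≡ 3 (mod 4), so reciprocity gives (427/6635) = -(6635/427). Reduce: 6635 ≡ 230 (mod 427). Now have -(230/427).
Factor out 2: 230 = 2·115. Since 427 ≡ 3 (mod 8), (2/427) = -1. Now have (115/427).
Both 115 ≡ 3 and 427 ≡ 3 (mod 4), so reciprocity gives (115/427) = -(427/115). Reduce: 427 ≡ 82 (mod 115). Now have -(82/115).
Factor out 2: 82 = 2·41. Since 115 ≡ 3 (mod 8), (2/115) = -1. Now have (41/115).
41 ≡ 1 (mod 4), so quadratic reciprocity gives (41/115) = (115/41). Reduce: 115 ≡ 33 (mod 41). Now have (33/41).
33 ≡ 1 (mod 4), so quadratic reciprocity gives (33/41) = (41/33). Reduce: 41 ≡ 8 (mod 33). Now have (8/33).
Factor out 2: 8 = 2^3. Since 33 ≡ 1 (mod 8), (2/33) = +1, and (2/33)^3 = +1. Now have (1/33).
(1/33) = 1. Collecting the sign factors: 1.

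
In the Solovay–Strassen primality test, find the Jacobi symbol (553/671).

553 ≡ 1 (mod 4), so quadratic reciprocity gives (553/671) = (671/553). Reduce: 671 ≡ 118 (mod 553). Now have (118/553).
Factor out 2: 118 = 2·59. Since 553 ≡ 1 (mod 8), (2/553) = +1. Now have (59/553).
553 ≡ 1 (mod 4), so quadratic reciprocity gives (59/553) = (553/59). Reduce: 553 ≡ 22 (mod 59). Now have (22/59).
Factor out 2: 22 = 2·11. Since 59 ≡ 3 (mod 8), (2/59) = -1. Now have -(11/59).
Both 11 ≡ 3 and 59 ≡ 3 (mod 4), so reciprocity gives (11/59) = -(59/11). Reduce: 59 ≡ 4 (mod 11). Now have (4/11).
Factor out 2: 4 = 2^2. Since 11 ≡ 3 (mod 8), (2/11) = -1, and (2/11)^2 = +1. Now have (1/11).
(1/11) = 1. Collecting the sign factors: 1.

1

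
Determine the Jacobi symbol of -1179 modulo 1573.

Reduce the numerator: -1179 ≡ 394 (mod 1573), so (-1179/1573) = (394/1573).
Factor out 2: 394 = 2·197. Since 1573 ≡ 5 (mod 8), (2/1573) = -1. Now have -(197/1573).
197 ≡ 1 (mod 4), so quadratic reciprocity gives (197/1573) = (1573/197). Reduce: 1573 ≡ 194 (mod 197). Now have -(194/197).
Factor out 2: 194 = 2·97. Since 197 ≡ 5 (mod 8), (2/197) = -1. Now have (97/197).
97 ≡ 1 (mod 4), so quadratic reciprocity gives (97/197) = (197/97). Reduce: 197 ≡ 3 (mod 97). Now have (3/97).
97 ≡ 1 (mod 4), so quadratic reciprocity gives (3/97) = (97/3). Reduce: 97 ≡ 1 (mod 3). Now have (1/3).
(1/3) = 1. Collecting the sign factors: 1.

1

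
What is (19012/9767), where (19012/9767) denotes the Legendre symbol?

-1

(19012/9767)
  = (9245/9767)    [19012 ≡ 9245 mod 9767]
  = (9767/9245)    [QR: 9245 ≡ 1 mod 4, sign kept]
  = (522/9245)    [9767 ≡ 522 mod 9245]
  = -(261/9245)    [9245 ≡ 5 mod 8 ⇒ (2/9245) = -1]
  = -(9245/261)    [QR: 261 ≡ 1 mod 4, sign kept]
  = -(110/261)    [9245 ≡ 110 mod 261]
  = (55/261)    [261 ≡ 5 mod 8 ⇒ (2/261) = -1]
  = (261/55)    [QR: 261 ≡ 1 mod 4, sign kept]
  = (41/55)    [261 ≡ 41 mod 55]
  = (55/41)    [QR: 41 ≡ 1 mod 4, sign kept]
  = (14/41)    [55 ≡ 14 mod 41]
  = (7/41)    [41 ≡ 1 mod 8 ⇒ (2/41) = +1]
  = (41/7)    [QR: 41 ≡ 1 mod 4, sign kept]
  = (6/7)    [41 ≡ 6 mod 7]
  = (3/7)    [7 ≡ 7 mod 8 ⇒ (2/7) = +1]
  = -(7/3)    [QR: both ≡ 3 mod 4, sign flips]
  = -(1/3)    [7 ≡ 1 mod 3]
  = -1    [(1/3) = 1]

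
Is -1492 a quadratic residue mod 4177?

Reduce the numerator: -1492 ≡ 2685 (mod 4177), so (-1492/4177) = (2685/4177).
2685 ≡ 1 (mod 4), so quadratic reciprocity gives (2685/4177) = (4177/2685). Reduce: 4177 ≡ 1492 (mod 2685). Now have (1492/2685).
Factor out 2: 1492 = 2^2·373. Since 2685 ≡ 5 (mod 8), (2/2685) = -1, and (2/2685)^2 = +1. Now have (373/2685).
373 ≡ 1 (mod 4), so quadratic reciprocity gives (373/2685) = (2685/373). Reduce: 2685 ≡ 74 (mod 373). Now have (74/373).
Factor out 2: 74 = 2·37. Since 373 ≡ 5 (mod 8), (2/373) = -1. Now have -(37/373).
37 ≡ 1 (mod 4), so quadratic reciprocity gives (37/373) = (373/37). Reduce: 373 ≡ 3 (mod 37). Now have -(3/37).
37 ≡ 1 (mod 4), so quadratic reciprocity gives (3/37) = (37/3). Reduce: 37 ≡ 1 (mod 3). Now have -(1/3).
(1/3) = 1. Collecting the sign factors: -1.
(-1492/4177) = -1, and 4177 is prime, so -1492 is not a quadratic residue mod 4177.

no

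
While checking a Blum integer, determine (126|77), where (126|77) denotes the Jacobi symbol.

(126|77)
  = (49|77)    [126 ≡ 49 mod 77]
  = (77|49)    [QR: 49 ≡ 1 mod 4, sign kept]
  = (28|49)    [77 ≡ 28 mod 49]
  = (7|49)    [49 ≡ 1 mod 8 ⇒ (2|49)^2 = +1]
  = (49|7)    [QR: 49 ≡ 1 mod 4, sign kept]
  = (0|7)    [49 ≡ 0 mod 7]
  = 0    [numerator 0, gcd > 1]

0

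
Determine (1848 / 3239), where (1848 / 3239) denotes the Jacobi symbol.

Factor out 2: 1848 = 2^3·231. Since 3239 ≡ 7 (mod 8), (2 / 3239) = +1, and (2 / 3239)^3 = +1. Now have (231 / 3239).
Both 231 ≡ 3 and 3239 ≡ 3 (mod 4), so reciprocity gives (231 / 3239) = -(3239 / 231). Reduce: 3239 ≡ 5 (mod 231). Now have -(5 / 231).
5 ≡ 1 (mod 4), so quadratic reciprocity gives (5 / 231) = (231 / 5). Reduce: 231 ≡ 1 (mod 5). Now have -(1 / 5).
(1 / 5) = 1. Collecting the sign factors: -1.

-1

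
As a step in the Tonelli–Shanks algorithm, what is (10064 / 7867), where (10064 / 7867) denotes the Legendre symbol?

-1

Reduce the numerator: 10064 ≡ 2197 (mod 7867), so (10064 / 7867) = (2197 / 7867).
2197 ≡ 1 (mod 4), so quadratic reciprocity gives (2197 / 7867) = (7867 / 2197). Reduce: 7867 ≡ 1276 (mod 2197). Now have (1276 / 2197).
Factor out 2: 1276 = 2^2·319. Since 2197 ≡ 5 (mod 8), (2 / 2197) = -1, and (2 / 2197)^2 = +1. Now have (319 / 2197).
2197 ≡ 1 (mod 4), so quadratic reciprocity gives (319 / 2197) = (2197 / 319). Reduce: 2197 ≡ 283 (mod 319). Now have (283 / 319).
Both 283 ≡ 3 and 319 ≡ 3 (mod 4), so reciprocity gives (283 / 319) = -(319 / 283). Reduce: 319 ≡ 36 (mod 283). Now have -(36 / 283).
Factor out 2: 36 = 2^2·9. Since 283 ≡ 3 (mod 8), (2 / 283) = -1, and (2 / 283)^2 = +1. Now have -(9 / 283).
9 ≡ 1 (mod 4), so quadratic reciprocity gives (9 / 283) = (283 / 9). Reduce: 283 ≡ 4 (mod 9). Now have -(4 / 9).
Factor out 2: 4 = 2^2. Since 9 ≡ 1 (mod 8), (2 / 9) = +1, and (2 / 9)^2 = +1. Now have -(1 / 9).
(1 / 9) = 1. Collecting the sign factors: -1.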